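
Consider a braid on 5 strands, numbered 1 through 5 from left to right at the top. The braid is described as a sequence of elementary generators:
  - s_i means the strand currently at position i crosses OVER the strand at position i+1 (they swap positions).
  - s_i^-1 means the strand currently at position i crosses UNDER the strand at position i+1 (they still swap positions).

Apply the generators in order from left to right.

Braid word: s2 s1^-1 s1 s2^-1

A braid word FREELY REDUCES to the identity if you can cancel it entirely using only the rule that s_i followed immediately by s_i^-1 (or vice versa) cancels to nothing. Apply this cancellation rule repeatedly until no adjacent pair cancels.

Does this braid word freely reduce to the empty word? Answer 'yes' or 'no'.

Gen 1 (s2): push. Stack: [s2]
Gen 2 (s1^-1): push. Stack: [s2 s1^-1]
Gen 3 (s1): cancels prior s1^-1. Stack: [s2]
Gen 4 (s2^-1): cancels prior s2. Stack: []
Reduced word: (empty)

Answer: yes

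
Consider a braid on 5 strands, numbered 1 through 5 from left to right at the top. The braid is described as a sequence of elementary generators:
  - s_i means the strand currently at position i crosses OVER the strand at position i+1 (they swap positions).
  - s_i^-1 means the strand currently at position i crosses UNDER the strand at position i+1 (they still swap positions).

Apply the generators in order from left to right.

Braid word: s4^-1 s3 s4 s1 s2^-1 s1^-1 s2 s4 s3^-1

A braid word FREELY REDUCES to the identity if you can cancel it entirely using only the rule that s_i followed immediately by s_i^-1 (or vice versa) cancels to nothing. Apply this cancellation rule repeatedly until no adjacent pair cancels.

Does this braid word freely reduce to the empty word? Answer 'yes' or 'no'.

Gen 1 (s4^-1): push. Stack: [s4^-1]
Gen 2 (s3): push. Stack: [s4^-1 s3]
Gen 3 (s4): push. Stack: [s4^-1 s3 s4]
Gen 4 (s1): push. Stack: [s4^-1 s3 s4 s1]
Gen 5 (s2^-1): push. Stack: [s4^-1 s3 s4 s1 s2^-1]
Gen 6 (s1^-1): push. Stack: [s4^-1 s3 s4 s1 s2^-1 s1^-1]
Gen 7 (s2): push. Stack: [s4^-1 s3 s4 s1 s2^-1 s1^-1 s2]
Gen 8 (s4): push. Stack: [s4^-1 s3 s4 s1 s2^-1 s1^-1 s2 s4]
Gen 9 (s3^-1): push. Stack: [s4^-1 s3 s4 s1 s2^-1 s1^-1 s2 s4 s3^-1]
Reduced word: s4^-1 s3 s4 s1 s2^-1 s1^-1 s2 s4 s3^-1

Answer: no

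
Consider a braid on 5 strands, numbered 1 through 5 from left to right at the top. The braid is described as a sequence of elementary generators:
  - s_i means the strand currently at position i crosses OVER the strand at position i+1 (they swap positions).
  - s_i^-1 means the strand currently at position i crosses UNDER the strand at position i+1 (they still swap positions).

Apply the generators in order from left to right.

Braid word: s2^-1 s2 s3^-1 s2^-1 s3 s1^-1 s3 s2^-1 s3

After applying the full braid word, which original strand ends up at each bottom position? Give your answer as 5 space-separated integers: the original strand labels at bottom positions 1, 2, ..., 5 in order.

Gen 1 (s2^-1): strand 2 crosses under strand 3. Perm now: [1 3 2 4 5]
Gen 2 (s2): strand 3 crosses over strand 2. Perm now: [1 2 3 4 5]
Gen 3 (s3^-1): strand 3 crosses under strand 4. Perm now: [1 2 4 3 5]
Gen 4 (s2^-1): strand 2 crosses under strand 4. Perm now: [1 4 2 3 5]
Gen 5 (s3): strand 2 crosses over strand 3. Perm now: [1 4 3 2 5]
Gen 6 (s1^-1): strand 1 crosses under strand 4. Perm now: [4 1 3 2 5]
Gen 7 (s3): strand 3 crosses over strand 2. Perm now: [4 1 2 3 5]
Gen 8 (s2^-1): strand 1 crosses under strand 2. Perm now: [4 2 1 3 5]
Gen 9 (s3): strand 1 crosses over strand 3. Perm now: [4 2 3 1 5]

Answer: 4 2 3 1 5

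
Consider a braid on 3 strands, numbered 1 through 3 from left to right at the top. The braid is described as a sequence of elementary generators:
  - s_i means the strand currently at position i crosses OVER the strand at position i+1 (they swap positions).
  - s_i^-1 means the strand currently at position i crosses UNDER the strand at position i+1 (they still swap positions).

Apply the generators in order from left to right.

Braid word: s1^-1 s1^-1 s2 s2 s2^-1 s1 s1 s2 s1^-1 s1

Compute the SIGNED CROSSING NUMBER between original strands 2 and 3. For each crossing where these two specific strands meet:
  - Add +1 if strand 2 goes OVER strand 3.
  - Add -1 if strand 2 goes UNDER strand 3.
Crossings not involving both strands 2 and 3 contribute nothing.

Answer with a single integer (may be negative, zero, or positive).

Gen 1: crossing 1x2. Both 2&3? no. Sum: 0
Gen 2: crossing 2x1. Both 2&3? no. Sum: 0
Gen 3: 2 over 3. Both 2&3? yes. Contrib: +1. Sum: 1
Gen 4: 3 over 2. Both 2&3? yes. Contrib: -1. Sum: 0
Gen 5: 2 under 3. Both 2&3? yes. Contrib: -1. Sum: -1
Gen 6: crossing 1x3. Both 2&3? no. Sum: -1
Gen 7: crossing 3x1. Both 2&3? no. Sum: -1
Gen 8: 3 over 2. Both 2&3? yes. Contrib: -1. Sum: -2
Gen 9: crossing 1x2. Both 2&3? no. Sum: -2
Gen 10: crossing 2x1. Both 2&3? no. Sum: -2

Answer: -2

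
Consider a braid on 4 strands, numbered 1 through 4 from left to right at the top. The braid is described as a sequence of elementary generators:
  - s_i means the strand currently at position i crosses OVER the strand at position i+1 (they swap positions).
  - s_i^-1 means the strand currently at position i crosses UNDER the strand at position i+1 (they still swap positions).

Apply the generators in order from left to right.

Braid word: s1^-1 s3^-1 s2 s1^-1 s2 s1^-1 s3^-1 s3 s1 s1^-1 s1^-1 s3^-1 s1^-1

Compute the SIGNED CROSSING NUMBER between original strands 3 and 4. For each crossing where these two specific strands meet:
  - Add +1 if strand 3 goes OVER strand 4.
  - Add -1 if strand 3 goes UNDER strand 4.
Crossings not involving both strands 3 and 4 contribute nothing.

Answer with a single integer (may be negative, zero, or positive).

Gen 1: crossing 1x2. Both 3&4? no. Sum: 0
Gen 2: 3 under 4. Both 3&4? yes. Contrib: -1. Sum: -1
Gen 3: crossing 1x4. Both 3&4? no. Sum: -1
Gen 4: crossing 2x4. Both 3&4? no. Sum: -1
Gen 5: crossing 2x1. Both 3&4? no. Sum: -1
Gen 6: crossing 4x1. Both 3&4? no. Sum: -1
Gen 7: crossing 2x3. Both 3&4? no. Sum: -1
Gen 8: crossing 3x2. Both 3&4? no. Sum: -1
Gen 9: crossing 1x4. Both 3&4? no. Sum: -1
Gen 10: crossing 4x1. Both 3&4? no. Sum: -1
Gen 11: crossing 1x4. Both 3&4? no. Sum: -1
Gen 12: crossing 2x3. Both 3&4? no. Sum: -1
Gen 13: crossing 4x1. Both 3&4? no. Sum: -1

Answer: -1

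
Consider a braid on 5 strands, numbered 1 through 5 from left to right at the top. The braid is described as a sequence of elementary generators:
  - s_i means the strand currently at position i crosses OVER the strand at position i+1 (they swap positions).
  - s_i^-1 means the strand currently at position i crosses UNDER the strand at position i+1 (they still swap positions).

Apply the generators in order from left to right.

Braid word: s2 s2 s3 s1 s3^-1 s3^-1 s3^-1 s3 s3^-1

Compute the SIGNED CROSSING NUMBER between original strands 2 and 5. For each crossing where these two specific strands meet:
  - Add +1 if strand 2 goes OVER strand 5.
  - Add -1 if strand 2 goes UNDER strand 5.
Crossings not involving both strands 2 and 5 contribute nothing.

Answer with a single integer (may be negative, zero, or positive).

Gen 1: crossing 2x3. Both 2&5? no. Sum: 0
Gen 2: crossing 3x2. Both 2&5? no. Sum: 0
Gen 3: crossing 3x4. Both 2&5? no. Sum: 0
Gen 4: crossing 1x2. Both 2&5? no. Sum: 0
Gen 5: crossing 4x3. Both 2&5? no. Sum: 0
Gen 6: crossing 3x4. Both 2&5? no. Sum: 0
Gen 7: crossing 4x3. Both 2&5? no. Sum: 0
Gen 8: crossing 3x4. Both 2&5? no. Sum: 0
Gen 9: crossing 4x3. Both 2&5? no. Sum: 0

Answer: 0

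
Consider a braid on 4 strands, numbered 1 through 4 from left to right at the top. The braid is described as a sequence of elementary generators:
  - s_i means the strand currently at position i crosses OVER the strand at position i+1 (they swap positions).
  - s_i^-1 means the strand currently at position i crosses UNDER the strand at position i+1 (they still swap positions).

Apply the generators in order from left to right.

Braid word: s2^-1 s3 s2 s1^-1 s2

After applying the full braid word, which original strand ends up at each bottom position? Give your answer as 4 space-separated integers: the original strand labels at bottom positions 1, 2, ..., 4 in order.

Answer: 4 3 1 2

Derivation:
Gen 1 (s2^-1): strand 2 crosses under strand 3. Perm now: [1 3 2 4]
Gen 2 (s3): strand 2 crosses over strand 4. Perm now: [1 3 4 2]
Gen 3 (s2): strand 3 crosses over strand 4. Perm now: [1 4 3 2]
Gen 4 (s1^-1): strand 1 crosses under strand 4. Perm now: [4 1 3 2]
Gen 5 (s2): strand 1 crosses over strand 3. Perm now: [4 3 1 2]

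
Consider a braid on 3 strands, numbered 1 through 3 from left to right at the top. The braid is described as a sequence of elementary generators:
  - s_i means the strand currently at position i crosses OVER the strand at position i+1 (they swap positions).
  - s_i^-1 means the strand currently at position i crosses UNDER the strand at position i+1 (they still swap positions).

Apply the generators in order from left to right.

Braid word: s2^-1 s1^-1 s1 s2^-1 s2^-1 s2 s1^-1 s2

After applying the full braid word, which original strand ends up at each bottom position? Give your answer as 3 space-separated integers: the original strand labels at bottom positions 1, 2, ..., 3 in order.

Gen 1 (s2^-1): strand 2 crosses under strand 3. Perm now: [1 3 2]
Gen 2 (s1^-1): strand 1 crosses under strand 3. Perm now: [3 1 2]
Gen 3 (s1): strand 3 crosses over strand 1. Perm now: [1 3 2]
Gen 4 (s2^-1): strand 3 crosses under strand 2. Perm now: [1 2 3]
Gen 5 (s2^-1): strand 2 crosses under strand 3. Perm now: [1 3 2]
Gen 6 (s2): strand 3 crosses over strand 2. Perm now: [1 2 3]
Gen 7 (s1^-1): strand 1 crosses under strand 2. Perm now: [2 1 3]
Gen 8 (s2): strand 1 crosses over strand 3. Perm now: [2 3 1]

Answer: 2 3 1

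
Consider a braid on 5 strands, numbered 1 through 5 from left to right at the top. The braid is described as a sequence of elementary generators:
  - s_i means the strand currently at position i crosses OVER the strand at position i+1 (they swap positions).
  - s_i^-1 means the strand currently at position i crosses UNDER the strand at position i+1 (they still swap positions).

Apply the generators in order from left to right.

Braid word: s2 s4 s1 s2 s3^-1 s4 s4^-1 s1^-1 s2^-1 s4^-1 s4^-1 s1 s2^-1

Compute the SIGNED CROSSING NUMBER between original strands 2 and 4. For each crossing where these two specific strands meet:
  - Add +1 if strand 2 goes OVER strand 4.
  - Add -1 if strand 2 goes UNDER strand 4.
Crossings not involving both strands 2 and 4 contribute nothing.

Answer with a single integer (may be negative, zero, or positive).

Gen 1: crossing 2x3. Both 2&4? no. Sum: 0
Gen 2: crossing 4x5. Both 2&4? no. Sum: 0
Gen 3: crossing 1x3. Both 2&4? no. Sum: 0
Gen 4: crossing 1x2. Both 2&4? no. Sum: 0
Gen 5: crossing 1x5. Both 2&4? no. Sum: 0
Gen 6: crossing 1x4. Both 2&4? no. Sum: 0
Gen 7: crossing 4x1. Both 2&4? no. Sum: 0
Gen 8: crossing 3x2. Both 2&4? no. Sum: 0
Gen 9: crossing 3x5. Both 2&4? no. Sum: 0
Gen 10: crossing 1x4. Both 2&4? no. Sum: 0
Gen 11: crossing 4x1. Both 2&4? no. Sum: 0
Gen 12: crossing 2x5. Both 2&4? no. Sum: 0
Gen 13: crossing 2x3. Both 2&4? no. Sum: 0

Answer: 0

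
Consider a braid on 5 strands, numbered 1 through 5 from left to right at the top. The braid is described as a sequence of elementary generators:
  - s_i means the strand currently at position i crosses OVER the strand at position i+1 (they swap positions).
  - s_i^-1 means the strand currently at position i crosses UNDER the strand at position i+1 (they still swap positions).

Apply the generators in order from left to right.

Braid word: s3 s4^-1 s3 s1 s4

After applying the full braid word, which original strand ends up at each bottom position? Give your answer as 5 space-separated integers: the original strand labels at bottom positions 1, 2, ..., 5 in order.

Answer: 2 1 5 3 4

Derivation:
Gen 1 (s3): strand 3 crosses over strand 4. Perm now: [1 2 4 3 5]
Gen 2 (s4^-1): strand 3 crosses under strand 5. Perm now: [1 2 4 5 3]
Gen 3 (s3): strand 4 crosses over strand 5. Perm now: [1 2 5 4 3]
Gen 4 (s1): strand 1 crosses over strand 2. Perm now: [2 1 5 4 3]
Gen 5 (s4): strand 4 crosses over strand 3. Perm now: [2 1 5 3 4]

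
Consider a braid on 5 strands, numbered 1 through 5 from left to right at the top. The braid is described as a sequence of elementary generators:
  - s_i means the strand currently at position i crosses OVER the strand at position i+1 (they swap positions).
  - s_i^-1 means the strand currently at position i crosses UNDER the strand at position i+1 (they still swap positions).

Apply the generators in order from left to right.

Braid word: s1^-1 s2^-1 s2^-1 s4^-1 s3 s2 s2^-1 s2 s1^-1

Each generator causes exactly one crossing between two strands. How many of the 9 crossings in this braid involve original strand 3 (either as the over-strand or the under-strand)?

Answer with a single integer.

Answer: 3

Derivation:
Gen 1: crossing 1x2. Involves strand 3? no. Count so far: 0
Gen 2: crossing 1x3. Involves strand 3? yes. Count so far: 1
Gen 3: crossing 3x1. Involves strand 3? yes. Count so far: 2
Gen 4: crossing 4x5. Involves strand 3? no. Count so far: 2
Gen 5: crossing 3x5. Involves strand 3? yes. Count so far: 3
Gen 6: crossing 1x5. Involves strand 3? no. Count so far: 3
Gen 7: crossing 5x1. Involves strand 3? no. Count so far: 3
Gen 8: crossing 1x5. Involves strand 3? no. Count so far: 3
Gen 9: crossing 2x5. Involves strand 3? no. Count so far: 3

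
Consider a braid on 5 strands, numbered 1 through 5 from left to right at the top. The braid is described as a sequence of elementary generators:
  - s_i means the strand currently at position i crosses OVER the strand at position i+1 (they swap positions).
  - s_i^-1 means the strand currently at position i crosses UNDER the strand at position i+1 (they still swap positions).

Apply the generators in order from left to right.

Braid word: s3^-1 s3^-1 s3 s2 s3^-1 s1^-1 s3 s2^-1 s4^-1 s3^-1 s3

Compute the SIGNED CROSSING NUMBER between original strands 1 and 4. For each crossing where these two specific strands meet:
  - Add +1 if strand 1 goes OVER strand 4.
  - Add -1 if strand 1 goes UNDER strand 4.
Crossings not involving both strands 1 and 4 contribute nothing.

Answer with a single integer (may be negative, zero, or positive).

Answer: -1

Derivation:
Gen 1: crossing 3x4. Both 1&4? no. Sum: 0
Gen 2: crossing 4x3. Both 1&4? no. Sum: 0
Gen 3: crossing 3x4. Both 1&4? no. Sum: 0
Gen 4: crossing 2x4. Both 1&4? no. Sum: 0
Gen 5: crossing 2x3. Both 1&4? no. Sum: 0
Gen 6: 1 under 4. Both 1&4? yes. Contrib: -1. Sum: -1
Gen 7: crossing 3x2. Both 1&4? no. Sum: -1
Gen 8: crossing 1x2. Both 1&4? no. Sum: -1
Gen 9: crossing 3x5. Both 1&4? no. Sum: -1
Gen 10: crossing 1x5. Both 1&4? no. Sum: -1
Gen 11: crossing 5x1. Both 1&4? no. Sum: -1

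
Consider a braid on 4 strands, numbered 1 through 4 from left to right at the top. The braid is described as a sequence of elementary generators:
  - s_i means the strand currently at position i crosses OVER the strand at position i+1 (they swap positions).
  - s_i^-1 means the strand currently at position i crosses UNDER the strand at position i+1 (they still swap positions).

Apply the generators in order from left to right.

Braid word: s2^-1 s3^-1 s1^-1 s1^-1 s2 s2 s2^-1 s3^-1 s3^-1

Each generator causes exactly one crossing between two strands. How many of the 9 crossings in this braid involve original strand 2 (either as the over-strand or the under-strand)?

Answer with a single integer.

Answer: 4

Derivation:
Gen 1: crossing 2x3. Involves strand 2? yes. Count so far: 1
Gen 2: crossing 2x4. Involves strand 2? yes. Count so far: 2
Gen 3: crossing 1x3. Involves strand 2? no. Count so far: 2
Gen 4: crossing 3x1. Involves strand 2? no. Count so far: 2
Gen 5: crossing 3x4. Involves strand 2? no. Count so far: 2
Gen 6: crossing 4x3. Involves strand 2? no. Count so far: 2
Gen 7: crossing 3x4. Involves strand 2? no. Count so far: 2
Gen 8: crossing 3x2. Involves strand 2? yes. Count so far: 3
Gen 9: crossing 2x3. Involves strand 2? yes. Count so far: 4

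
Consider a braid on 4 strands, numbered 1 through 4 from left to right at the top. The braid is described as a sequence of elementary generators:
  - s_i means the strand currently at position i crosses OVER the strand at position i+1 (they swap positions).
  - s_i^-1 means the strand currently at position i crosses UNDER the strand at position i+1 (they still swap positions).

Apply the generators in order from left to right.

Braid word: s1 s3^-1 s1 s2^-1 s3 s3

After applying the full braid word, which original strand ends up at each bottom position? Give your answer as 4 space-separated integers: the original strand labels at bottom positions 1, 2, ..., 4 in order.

Gen 1 (s1): strand 1 crosses over strand 2. Perm now: [2 1 3 4]
Gen 2 (s3^-1): strand 3 crosses under strand 4. Perm now: [2 1 4 3]
Gen 3 (s1): strand 2 crosses over strand 1. Perm now: [1 2 4 3]
Gen 4 (s2^-1): strand 2 crosses under strand 4. Perm now: [1 4 2 3]
Gen 5 (s3): strand 2 crosses over strand 3. Perm now: [1 4 3 2]
Gen 6 (s3): strand 3 crosses over strand 2. Perm now: [1 4 2 3]

Answer: 1 4 2 3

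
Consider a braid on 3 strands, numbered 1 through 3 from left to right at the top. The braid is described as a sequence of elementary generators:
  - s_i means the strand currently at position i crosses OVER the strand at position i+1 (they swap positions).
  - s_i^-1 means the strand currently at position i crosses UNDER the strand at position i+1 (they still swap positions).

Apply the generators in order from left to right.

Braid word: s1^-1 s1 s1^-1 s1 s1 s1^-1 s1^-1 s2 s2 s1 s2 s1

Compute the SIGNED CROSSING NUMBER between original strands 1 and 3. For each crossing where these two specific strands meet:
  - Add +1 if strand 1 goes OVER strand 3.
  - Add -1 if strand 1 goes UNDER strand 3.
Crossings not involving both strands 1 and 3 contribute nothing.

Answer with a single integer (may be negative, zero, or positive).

Gen 1: crossing 1x2. Both 1&3? no. Sum: 0
Gen 2: crossing 2x1. Both 1&3? no. Sum: 0
Gen 3: crossing 1x2. Both 1&3? no. Sum: 0
Gen 4: crossing 2x1. Both 1&3? no. Sum: 0
Gen 5: crossing 1x2. Both 1&3? no. Sum: 0
Gen 6: crossing 2x1. Both 1&3? no. Sum: 0
Gen 7: crossing 1x2. Both 1&3? no. Sum: 0
Gen 8: 1 over 3. Both 1&3? yes. Contrib: +1. Sum: 1
Gen 9: 3 over 1. Both 1&3? yes. Contrib: -1. Sum: 0
Gen 10: crossing 2x1. Both 1&3? no. Sum: 0
Gen 11: crossing 2x3. Both 1&3? no. Sum: 0
Gen 12: 1 over 3. Both 1&3? yes. Contrib: +1. Sum: 1

Answer: 1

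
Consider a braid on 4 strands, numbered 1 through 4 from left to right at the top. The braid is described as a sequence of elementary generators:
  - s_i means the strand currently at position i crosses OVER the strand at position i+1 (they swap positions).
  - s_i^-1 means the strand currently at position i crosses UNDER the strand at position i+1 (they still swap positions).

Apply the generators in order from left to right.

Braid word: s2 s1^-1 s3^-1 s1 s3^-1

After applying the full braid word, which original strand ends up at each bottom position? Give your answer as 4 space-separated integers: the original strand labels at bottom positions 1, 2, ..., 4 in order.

Answer: 1 3 2 4

Derivation:
Gen 1 (s2): strand 2 crosses over strand 3. Perm now: [1 3 2 4]
Gen 2 (s1^-1): strand 1 crosses under strand 3. Perm now: [3 1 2 4]
Gen 3 (s3^-1): strand 2 crosses under strand 4. Perm now: [3 1 4 2]
Gen 4 (s1): strand 3 crosses over strand 1. Perm now: [1 3 4 2]
Gen 5 (s3^-1): strand 4 crosses under strand 2. Perm now: [1 3 2 4]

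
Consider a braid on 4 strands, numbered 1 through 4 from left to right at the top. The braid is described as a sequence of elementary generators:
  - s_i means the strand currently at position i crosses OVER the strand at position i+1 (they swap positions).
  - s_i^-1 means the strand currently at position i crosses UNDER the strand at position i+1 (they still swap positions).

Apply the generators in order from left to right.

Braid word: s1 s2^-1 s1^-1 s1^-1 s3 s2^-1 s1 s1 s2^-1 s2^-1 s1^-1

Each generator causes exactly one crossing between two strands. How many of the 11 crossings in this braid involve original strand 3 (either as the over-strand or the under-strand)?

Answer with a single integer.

Gen 1: crossing 1x2. Involves strand 3? no. Count so far: 0
Gen 2: crossing 1x3. Involves strand 3? yes. Count so far: 1
Gen 3: crossing 2x3. Involves strand 3? yes. Count so far: 2
Gen 4: crossing 3x2. Involves strand 3? yes. Count so far: 3
Gen 5: crossing 1x4. Involves strand 3? no. Count so far: 3
Gen 6: crossing 3x4. Involves strand 3? yes. Count so far: 4
Gen 7: crossing 2x4. Involves strand 3? no. Count so far: 4
Gen 8: crossing 4x2. Involves strand 3? no. Count so far: 4
Gen 9: crossing 4x3. Involves strand 3? yes. Count so far: 5
Gen 10: crossing 3x4. Involves strand 3? yes. Count so far: 6
Gen 11: crossing 2x4. Involves strand 3? no. Count so far: 6

Answer: 6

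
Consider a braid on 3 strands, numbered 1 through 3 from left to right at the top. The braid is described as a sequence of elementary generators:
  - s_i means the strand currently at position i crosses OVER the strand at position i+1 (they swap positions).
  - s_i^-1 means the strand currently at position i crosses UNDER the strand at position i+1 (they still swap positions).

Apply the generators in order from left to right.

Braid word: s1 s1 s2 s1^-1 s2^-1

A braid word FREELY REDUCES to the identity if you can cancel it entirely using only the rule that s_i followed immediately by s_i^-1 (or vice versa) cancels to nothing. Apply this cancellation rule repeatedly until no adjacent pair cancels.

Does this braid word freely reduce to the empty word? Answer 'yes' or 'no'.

Answer: no

Derivation:
Gen 1 (s1): push. Stack: [s1]
Gen 2 (s1): push. Stack: [s1 s1]
Gen 3 (s2): push. Stack: [s1 s1 s2]
Gen 4 (s1^-1): push. Stack: [s1 s1 s2 s1^-1]
Gen 5 (s2^-1): push. Stack: [s1 s1 s2 s1^-1 s2^-1]
Reduced word: s1 s1 s2 s1^-1 s2^-1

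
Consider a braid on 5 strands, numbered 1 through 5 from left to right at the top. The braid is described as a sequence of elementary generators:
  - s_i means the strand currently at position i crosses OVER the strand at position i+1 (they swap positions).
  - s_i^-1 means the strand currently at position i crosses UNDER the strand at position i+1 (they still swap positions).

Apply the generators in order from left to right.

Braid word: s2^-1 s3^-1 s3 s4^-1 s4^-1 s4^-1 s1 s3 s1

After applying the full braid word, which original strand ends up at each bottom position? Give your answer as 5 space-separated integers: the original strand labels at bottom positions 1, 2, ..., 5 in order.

Answer: 1 3 5 2 4

Derivation:
Gen 1 (s2^-1): strand 2 crosses under strand 3. Perm now: [1 3 2 4 5]
Gen 2 (s3^-1): strand 2 crosses under strand 4. Perm now: [1 3 4 2 5]
Gen 3 (s3): strand 4 crosses over strand 2. Perm now: [1 3 2 4 5]
Gen 4 (s4^-1): strand 4 crosses under strand 5. Perm now: [1 3 2 5 4]
Gen 5 (s4^-1): strand 5 crosses under strand 4. Perm now: [1 3 2 4 5]
Gen 6 (s4^-1): strand 4 crosses under strand 5. Perm now: [1 3 2 5 4]
Gen 7 (s1): strand 1 crosses over strand 3. Perm now: [3 1 2 5 4]
Gen 8 (s3): strand 2 crosses over strand 5. Perm now: [3 1 5 2 4]
Gen 9 (s1): strand 3 crosses over strand 1. Perm now: [1 3 5 2 4]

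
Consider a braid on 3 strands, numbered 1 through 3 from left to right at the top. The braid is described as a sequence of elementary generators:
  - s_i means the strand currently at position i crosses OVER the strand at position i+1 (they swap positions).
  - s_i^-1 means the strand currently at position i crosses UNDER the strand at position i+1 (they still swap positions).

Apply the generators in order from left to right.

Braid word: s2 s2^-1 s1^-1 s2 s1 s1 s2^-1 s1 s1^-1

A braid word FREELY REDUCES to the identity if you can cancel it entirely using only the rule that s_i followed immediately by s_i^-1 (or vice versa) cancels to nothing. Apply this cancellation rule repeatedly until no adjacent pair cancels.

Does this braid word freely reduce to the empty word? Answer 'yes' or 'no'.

Answer: no

Derivation:
Gen 1 (s2): push. Stack: [s2]
Gen 2 (s2^-1): cancels prior s2. Stack: []
Gen 3 (s1^-1): push. Stack: [s1^-1]
Gen 4 (s2): push. Stack: [s1^-1 s2]
Gen 5 (s1): push. Stack: [s1^-1 s2 s1]
Gen 6 (s1): push. Stack: [s1^-1 s2 s1 s1]
Gen 7 (s2^-1): push. Stack: [s1^-1 s2 s1 s1 s2^-1]
Gen 8 (s1): push. Stack: [s1^-1 s2 s1 s1 s2^-1 s1]
Gen 9 (s1^-1): cancels prior s1. Stack: [s1^-1 s2 s1 s1 s2^-1]
Reduced word: s1^-1 s2 s1 s1 s2^-1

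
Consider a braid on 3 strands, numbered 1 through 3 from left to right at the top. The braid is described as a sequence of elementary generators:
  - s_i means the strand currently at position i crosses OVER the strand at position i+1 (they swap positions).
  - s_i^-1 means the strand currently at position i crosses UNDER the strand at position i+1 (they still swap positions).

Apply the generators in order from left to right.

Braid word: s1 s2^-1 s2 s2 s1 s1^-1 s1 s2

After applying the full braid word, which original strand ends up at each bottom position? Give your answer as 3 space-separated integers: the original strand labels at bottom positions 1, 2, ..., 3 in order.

Gen 1 (s1): strand 1 crosses over strand 2. Perm now: [2 1 3]
Gen 2 (s2^-1): strand 1 crosses under strand 3. Perm now: [2 3 1]
Gen 3 (s2): strand 3 crosses over strand 1. Perm now: [2 1 3]
Gen 4 (s2): strand 1 crosses over strand 3. Perm now: [2 3 1]
Gen 5 (s1): strand 2 crosses over strand 3. Perm now: [3 2 1]
Gen 6 (s1^-1): strand 3 crosses under strand 2. Perm now: [2 3 1]
Gen 7 (s1): strand 2 crosses over strand 3. Perm now: [3 2 1]
Gen 8 (s2): strand 2 crosses over strand 1. Perm now: [3 1 2]

Answer: 3 1 2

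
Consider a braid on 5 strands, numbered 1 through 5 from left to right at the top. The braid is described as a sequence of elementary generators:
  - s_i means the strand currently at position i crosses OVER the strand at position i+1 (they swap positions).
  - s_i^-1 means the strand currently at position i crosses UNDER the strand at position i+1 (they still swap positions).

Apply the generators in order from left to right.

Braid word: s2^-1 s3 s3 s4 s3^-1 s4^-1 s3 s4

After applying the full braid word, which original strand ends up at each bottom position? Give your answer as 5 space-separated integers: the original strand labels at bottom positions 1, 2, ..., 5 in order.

Gen 1 (s2^-1): strand 2 crosses under strand 3. Perm now: [1 3 2 4 5]
Gen 2 (s3): strand 2 crosses over strand 4. Perm now: [1 3 4 2 5]
Gen 3 (s3): strand 4 crosses over strand 2. Perm now: [1 3 2 4 5]
Gen 4 (s4): strand 4 crosses over strand 5. Perm now: [1 3 2 5 4]
Gen 5 (s3^-1): strand 2 crosses under strand 5. Perm now: [1 3 5 2 4]
Gen 6 (s4^-1): strand 2 crosses under strand 4. Perm now: [1 3 5 4 2]
Gen 7 (s3): strand 5 crosses over strand 4. Perm now: [1 3 4 5 2]
Gen 8 (s4): strand 5 crosses over strand 2. Perm now: [1 3 4 2 5]

Answer: 1 3 4 2 5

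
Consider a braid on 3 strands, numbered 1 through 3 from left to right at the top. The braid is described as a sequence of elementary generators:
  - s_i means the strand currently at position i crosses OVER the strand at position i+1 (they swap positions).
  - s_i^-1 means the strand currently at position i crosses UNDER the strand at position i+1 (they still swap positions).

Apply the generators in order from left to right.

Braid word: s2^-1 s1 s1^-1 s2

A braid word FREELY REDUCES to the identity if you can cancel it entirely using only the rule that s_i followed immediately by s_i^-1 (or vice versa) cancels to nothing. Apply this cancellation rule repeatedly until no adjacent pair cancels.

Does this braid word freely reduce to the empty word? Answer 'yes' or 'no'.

Answer: yes

Derivation:
Gen 1 (s2^-1): push. Stack: [s2^-1]
Gen 2 (s1): push. Stack: [s2^-1 s1]
Gen 3 (s1^-1): cancels prior s1. Stack: [s2^-1]
Gen 4 (s2): cancels prior s2^-1. Stack: []
Reduced word: (empty)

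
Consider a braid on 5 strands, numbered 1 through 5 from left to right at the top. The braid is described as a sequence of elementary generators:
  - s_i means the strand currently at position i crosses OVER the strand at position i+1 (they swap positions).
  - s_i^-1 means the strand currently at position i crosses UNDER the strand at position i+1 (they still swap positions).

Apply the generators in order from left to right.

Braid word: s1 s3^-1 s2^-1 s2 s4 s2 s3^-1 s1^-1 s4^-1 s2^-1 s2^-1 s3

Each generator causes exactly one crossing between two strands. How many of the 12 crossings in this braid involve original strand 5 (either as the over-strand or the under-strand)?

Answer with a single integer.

Answer: 5

Derivation:
Gen 1: crossing 1x2. Involves strand 5? no. Count so far: 0
Gen 2: crossing 3x4. Involves strand 5? no. Count so far: 0
Gen 3: crossing 1x4. Involves strand 5? no. Count so far: 0
Gen 4: crossing 4x1. Involves strand 5? no. Count so far: 0
Gen 5: crossing 3x5. Involves strand 5? yes. Count so far: 1
Gen 6: crossing 1x4. Involves strand 5? no. Count so far: 1
Gen 7: crossing 1x5. Involves strand 5? yes. Count so far: 2
Gen 8: crossing 2x4. Involves strand 5? no. Count so far: 2
Gen 9: crossing 1x3. Involves strand 5? no. Count so far: 2
Gen 10: crossing 2x5. Involves strand 5? yes. Count so far: 3
Gen 11: crossing 5x2. Involves strand 5? yes. Count so far: 4
Gen 12: crossing 5x3. Involves strand 5? yes. Count so far: 5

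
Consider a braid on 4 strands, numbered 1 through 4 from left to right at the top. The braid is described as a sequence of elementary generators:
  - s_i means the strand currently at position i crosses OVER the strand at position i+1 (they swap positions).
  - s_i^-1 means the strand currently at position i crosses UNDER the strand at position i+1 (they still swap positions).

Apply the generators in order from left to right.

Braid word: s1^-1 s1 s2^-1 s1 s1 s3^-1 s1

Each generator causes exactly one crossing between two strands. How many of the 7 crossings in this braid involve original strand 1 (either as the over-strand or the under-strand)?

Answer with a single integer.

Answer: 5

Derivation:
Gen 1: crossing 1x2. Involves strand 1? yes. Count so far: 1
Gen 2: crossing 2x1. Involves strand 1? yes. Count so far: 2
Gen 3: crossing 2x3. Involves strand 1? no. Count so far: 2
Gen 4: crossing 1x3. Involves strand 1? yes. Count so far: 3
Gen 5: crossing 3x1. Involves strand 1? yes. Count so far: 4
Gen 6: crossing 2x4. Involves strand 1? no. Count so far: 4
Gen 7: crossing 1x3. Involves strand 1? yes. Count so far: 5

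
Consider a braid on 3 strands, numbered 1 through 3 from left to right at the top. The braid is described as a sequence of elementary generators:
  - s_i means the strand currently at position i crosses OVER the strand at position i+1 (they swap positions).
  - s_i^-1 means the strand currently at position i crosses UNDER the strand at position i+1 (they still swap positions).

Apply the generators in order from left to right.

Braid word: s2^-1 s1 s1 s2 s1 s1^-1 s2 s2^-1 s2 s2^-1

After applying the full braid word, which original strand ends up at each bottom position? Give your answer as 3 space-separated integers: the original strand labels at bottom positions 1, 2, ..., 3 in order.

Gen 1 (s2^-1): strand 2 crosses under strand 3. Perm now: [1 3 2]
Gen 2 (s1): strand 1 crosses over strand 3. Perm now: [3 1 2]
Gen 3 (s1): strand 3 crosses over strand 1. Perm now: [1 3 2]
Gen 4 (s2): strand 3 crosses over strand 2. Perm now: [1 2 3]
Gen 5 (s1): strand 1 crosses over strand 2. Perm now: [2 1 3]
Gen 6 (s1^-1): strand 2 crosses under strand 1. Perm now: [1 2 3]
Gen 7 (s2): strand 2 crosses over strand 3. Perm now: [1 3 2]
Gen 8 (s2^-1): strand 3 crosses under strand 2. Perm now: [1 2 3]
Gen 9 (s2): strand 2 crosses over strand 3. Perm now: [1 3 2]
Gen 10 (s2^-1): strand 3 crosses under strand 2. Perm now: [1 2 3]

Answer: 1 2 3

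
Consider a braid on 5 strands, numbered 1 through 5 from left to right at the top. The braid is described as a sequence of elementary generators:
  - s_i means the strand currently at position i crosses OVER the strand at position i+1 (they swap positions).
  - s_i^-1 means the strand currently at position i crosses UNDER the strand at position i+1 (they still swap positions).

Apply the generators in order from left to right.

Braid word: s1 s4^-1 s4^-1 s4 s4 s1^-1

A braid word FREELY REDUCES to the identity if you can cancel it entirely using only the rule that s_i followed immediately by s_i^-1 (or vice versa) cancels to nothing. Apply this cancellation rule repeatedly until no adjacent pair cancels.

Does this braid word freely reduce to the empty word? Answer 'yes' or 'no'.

Answer: yes

Derivation:
Gen 1 (s1): push. Stack: [s1]
Gen 2 (s4^-1): push. Stack: [s1 s4^-1]
Gen 3 (s4^-1): push. Stack: [s1 s4^-1 s4^-1]
Gen 4 (s4): cancels prior s4^-1. Stack: [s1 s4^-1]
Gen 5 (s4): cancels prior s4^-1. Stack: [s1]
Gen 6 (s1^-1): cancels prior s1. Stack: []
Reduced word: (empty)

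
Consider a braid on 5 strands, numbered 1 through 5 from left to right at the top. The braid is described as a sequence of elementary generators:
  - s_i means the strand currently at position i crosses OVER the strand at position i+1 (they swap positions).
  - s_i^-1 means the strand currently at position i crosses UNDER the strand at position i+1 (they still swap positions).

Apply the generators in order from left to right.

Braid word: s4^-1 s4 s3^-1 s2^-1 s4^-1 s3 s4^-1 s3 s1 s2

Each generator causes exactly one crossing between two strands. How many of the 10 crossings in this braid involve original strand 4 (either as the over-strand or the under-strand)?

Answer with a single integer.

Answer: 5

Derivation:
Gen 1: crossing 4x5. Involves strand 4? yes. Count so far: 1
Gen 2: crossing 5x4. Involves strand 4? yes. Count so far: 2
Gen 3: crossing 3x4. Involves strand 4? yes. Count so far: 3
Gen 4: crossing 2x4. Involves strand 4? yes. Count so far: 4
Gen 5: crossing 3x5. Involves strand 4? no. Count so far: 4
Gen 6: crossing 2x5. Involves strand 4? no. Count so far: 4
Gen 7: crossing 2x3. Involves strand 4? no. Count so far: 4
Gen 8: crossing 5x3. Involves strand 4? no. Count so far: 4
Gen 9: crossing 1x4. Involves strand 4? yes. Count so far: 5
Gen 10: crossing 1x3. Involves strand 4? no. Count so far: 5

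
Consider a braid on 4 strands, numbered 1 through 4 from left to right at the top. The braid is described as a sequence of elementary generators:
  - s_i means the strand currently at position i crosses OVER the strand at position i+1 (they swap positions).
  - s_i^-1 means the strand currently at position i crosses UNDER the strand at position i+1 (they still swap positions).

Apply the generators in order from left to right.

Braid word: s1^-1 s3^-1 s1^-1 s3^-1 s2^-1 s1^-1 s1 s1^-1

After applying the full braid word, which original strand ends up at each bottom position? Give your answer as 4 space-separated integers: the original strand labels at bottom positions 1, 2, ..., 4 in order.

Answer: 3 1 2 4

Derivation:
Gen 1 (s1^-1): strand 1 crosses under strand 2. Perm now: [2 1 3 4]
Gen 2 (s3^-1): strand 3 crosses under strand 4. Perm now: [2 1 4 3]
Gen 3 (s1^-1): strand 2 crosses under strand 1. Perm now: [1 2 4 3]
Gen 4 (s3^-1): strand 4 crosses under strand 3. Perm now: [1 2 3 4]
Gen 5 (s2^-1): strand 2 crosses under strand 3. Perm now: [1 3 2 4]
Gen 6 (s1^-1): strand 1 crosses under strand 3. Perm now: [3 1 2 4]
Gen 7 (s1): strand 3 crosses over strand 1. Perm now: [1 3 2 4]
Gen 8 (s1^-1): strand 1 crosses under strand 3. Perm now: [3 1 2 4]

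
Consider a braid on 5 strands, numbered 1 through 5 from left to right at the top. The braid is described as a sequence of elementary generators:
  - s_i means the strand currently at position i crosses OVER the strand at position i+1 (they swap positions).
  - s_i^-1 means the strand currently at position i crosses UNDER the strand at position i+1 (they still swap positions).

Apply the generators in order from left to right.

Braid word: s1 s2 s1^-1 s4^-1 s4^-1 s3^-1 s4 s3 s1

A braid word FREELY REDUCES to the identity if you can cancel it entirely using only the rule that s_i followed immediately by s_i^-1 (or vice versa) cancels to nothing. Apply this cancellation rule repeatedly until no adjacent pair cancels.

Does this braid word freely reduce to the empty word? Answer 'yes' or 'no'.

Gen 1 (s1): push. Stack: [s1]
Gen 2 (s2): push. Stack: [s1 s2]
Gen 3 (s1^-1): push. Stack: [s1 s2 s1^-1]
Gen 4 (s4^-1): push. Stack: [s1 s2 s1^-1 s4^-1]
Gen 5 (s4^-1): push. Stack: [s1 s2 s1^-1 s4^-1 s4^-1]
Gen 6 (s3^-1): push. Stack: [s1 s2 s1^-1 s4^-1 s4^-1 s3^-1]
Gen 7 (s4): push. Stack: [s1 s2 s1^-1 s4^-1 s4^-1 s3^-1 s4]
Gen 8 (s3): push. Stack: [s1 s2 s1^-1 s4^-1 s4^-1 s3^-1 s4 s3]
Gen 9 (s1): push. Stack: [s1 s2 s1^-1 s4^-1 s4^-1 s3^-1 s4 s3 s1]
Reduced word: s1 s2 s1^-1 s4^-1 s4^-1 s3^-1 s4 s3 s1

Answer: no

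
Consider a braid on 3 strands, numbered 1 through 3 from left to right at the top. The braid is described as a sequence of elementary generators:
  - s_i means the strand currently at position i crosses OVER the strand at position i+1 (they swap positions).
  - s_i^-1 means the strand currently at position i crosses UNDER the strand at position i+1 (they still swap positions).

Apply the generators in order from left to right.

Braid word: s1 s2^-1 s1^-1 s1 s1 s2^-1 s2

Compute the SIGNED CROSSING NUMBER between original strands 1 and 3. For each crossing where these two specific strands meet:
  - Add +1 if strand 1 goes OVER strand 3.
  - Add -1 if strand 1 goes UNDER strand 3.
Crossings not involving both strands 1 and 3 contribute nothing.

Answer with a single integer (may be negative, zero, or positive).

Gen 1: crossing 1x2. Both 1&3? no. Sum: 0
Gen 2: 1 under 3. Both 1&3? yes. Contrib: -1. Sum: -1
Gen 3: crossing 2x3. Both 1&3? no. Sum: -1
Gen 4: crossing 3x2. Both 1&3? no. Sum: -1
Gen 5: crossing 2x3. Both 1&3? no. Sum: -1
Gen 6: crossing 2x1. Both 1&3? no. Sum: -1
Gen 7: crossing 1x2. Both 1&3? no. Sum: -1

Answer: -1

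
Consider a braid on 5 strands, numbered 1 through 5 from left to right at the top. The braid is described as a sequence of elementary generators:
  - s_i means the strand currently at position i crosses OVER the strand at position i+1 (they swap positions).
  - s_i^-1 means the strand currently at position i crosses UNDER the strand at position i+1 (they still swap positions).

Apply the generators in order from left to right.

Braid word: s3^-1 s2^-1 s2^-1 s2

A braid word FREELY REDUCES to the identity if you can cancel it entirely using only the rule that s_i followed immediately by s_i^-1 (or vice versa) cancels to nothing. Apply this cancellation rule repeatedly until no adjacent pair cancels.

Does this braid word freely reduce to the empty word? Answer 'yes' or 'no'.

Answer: no

Derivation:
Gen 1 (s3^-1): push. Stack: [s3^-1]
Gen 2 (s2^-1): push. Stack: [s3^-1 s2^-1]
Gen 3 (s2^-1): push. Stack: [s3^-1 s2^-1 s2^-1]
Gen 4 (s2): cancels prior s2^-1. Stack: [s3^-1 s2^-1]
Reduced word: s3^-1 s2^-1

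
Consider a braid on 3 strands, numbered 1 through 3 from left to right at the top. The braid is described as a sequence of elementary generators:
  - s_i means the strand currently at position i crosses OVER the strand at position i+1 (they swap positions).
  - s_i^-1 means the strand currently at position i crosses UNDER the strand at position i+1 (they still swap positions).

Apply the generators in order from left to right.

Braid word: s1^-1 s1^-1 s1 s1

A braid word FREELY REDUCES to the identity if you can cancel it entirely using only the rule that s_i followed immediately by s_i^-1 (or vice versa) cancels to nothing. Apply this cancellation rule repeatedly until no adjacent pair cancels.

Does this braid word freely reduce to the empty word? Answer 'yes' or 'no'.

Answer: yes

Derivation:
Gen 1 (s1^-1): push. Stack: [s1^-1]
Gen 2 (s1^-1): push. Stack: [s1^-1 s1^-1]
Gen 3 (s1): cancels prior s1^-1. Stack: [s1^-1]
Gen 4 (s1): cancels prior s1^-1. Stack: []
Reduced word: (empty)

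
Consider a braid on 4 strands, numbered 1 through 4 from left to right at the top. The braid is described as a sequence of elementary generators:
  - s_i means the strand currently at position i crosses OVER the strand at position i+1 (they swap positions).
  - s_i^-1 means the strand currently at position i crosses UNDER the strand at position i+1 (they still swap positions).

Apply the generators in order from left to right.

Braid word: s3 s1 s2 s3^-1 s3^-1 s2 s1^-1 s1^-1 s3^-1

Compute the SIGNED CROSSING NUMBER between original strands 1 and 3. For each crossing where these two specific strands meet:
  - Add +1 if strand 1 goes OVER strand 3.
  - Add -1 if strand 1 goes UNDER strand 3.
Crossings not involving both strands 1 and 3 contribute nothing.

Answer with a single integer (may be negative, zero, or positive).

Answer: 0

Derivation:
Gen 1: crossing 3x4. Both 1&3? no. Sum: 0
Gen 2: crossing 1x2. Both 1&3? no. Sum: 0
Gen 3: crossing 1x4. Both 1&3? no. Sum: 0
Gen 4: 1 under 3. Both 1&3? yes. Contrib: -1. Sum: -1
Gen 5: 3 under 1. Both 1&3? yes. Contrib: +1. Sum: 0
Gen 6: crossing 4x1. Both 1&3? no. Sum: 0
Gen 7: crossing 2x1. Both 1&3? no. Sum: 0
Gen 8: crossing 1x2. Both 1&3? no. Sum: 0
Gen 9: crossing 4x3. Both 1&3? no. Sum: 0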